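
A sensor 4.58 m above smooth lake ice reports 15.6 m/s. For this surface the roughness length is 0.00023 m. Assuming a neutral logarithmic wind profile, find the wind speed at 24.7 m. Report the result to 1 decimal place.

Log law: V(z) ∝ ln(z/z₀), so V₂/V₁ = ln(z₂/z₀) / ln(z₁/z₀).
ln(24.7/0.00023) = 11.5842, ln(4.58/0.00023) = 9.8991
V₂ = 15.6 × 11.5842/9.8991 = 15.6 × 1.1702 = 18.2555 m/s

18.3 m/s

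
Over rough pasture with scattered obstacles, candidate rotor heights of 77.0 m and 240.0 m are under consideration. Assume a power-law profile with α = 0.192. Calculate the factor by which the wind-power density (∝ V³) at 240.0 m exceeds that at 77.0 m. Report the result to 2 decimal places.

Speed ratio: V_B/V_A = (z_B/z_A)^α = (240.0/77.0)^0.192 = (3.1169)^0.192 = 1.24393
Power-density ratio: P_B/P_A = (V_B/V_A)³ = (1.24393)³ = 1.92479

1.92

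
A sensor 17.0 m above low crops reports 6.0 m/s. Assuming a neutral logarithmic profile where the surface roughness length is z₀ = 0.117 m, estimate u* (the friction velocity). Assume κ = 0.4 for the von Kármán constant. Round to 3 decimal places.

Log law: V(z) = (u*/κ) · ln(z/z₀) ⇒ u* = κ · V / ln(z/z₀)
u* = 0.4 × 6.0 / ln(17.0/0.117) = 0.4 × 6.0 / 4.9788
   = 2.4000 / 4.9788 = 0.4820 m/s

u* ≈ 0.482 m/s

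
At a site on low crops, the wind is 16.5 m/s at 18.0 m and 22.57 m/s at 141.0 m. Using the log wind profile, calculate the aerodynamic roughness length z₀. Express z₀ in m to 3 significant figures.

Log law: V(z) ∝ ln(z/z₀). With r = V₁/V₂ = 16.5/22.57 = 0.73106,
r · ln(z₂/z₀) = ln(z₁/z₀) ⇒ ln z₀ = (ln z₁ − r·ln z₂)/(1 − r)
ln z₀ = (2.89037 − 0.73106×4.94876) / 0.26894 = -2.7049
z₀ = exp(-2.7049) = 0.06688 m

z₀ ≈ 0.0669 m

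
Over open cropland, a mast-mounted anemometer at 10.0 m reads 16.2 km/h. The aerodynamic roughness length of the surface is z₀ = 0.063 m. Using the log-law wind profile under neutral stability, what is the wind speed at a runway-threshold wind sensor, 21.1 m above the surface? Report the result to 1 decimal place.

18.6 km/h

Log law: V(z) ∝ ln(z/z₀), so V₂/V₁ = ln(z₂/z₀) / ln(z₁/z₀).
ln(21.1/0.063) = 5.8139, ln(10.0/0.063) = 5.0672
V₂ = 16.2 × 5.8139/5.0672 = 16.2 × 1.1474 = 18.5872 km/h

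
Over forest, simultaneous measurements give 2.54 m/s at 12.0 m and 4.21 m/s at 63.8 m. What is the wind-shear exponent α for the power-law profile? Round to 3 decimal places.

Power law: V₂/V₁ = (z₂/z₁)^α ⇒ α = ln(V₂/V₁) / ln(z₂/z₁)
α = ln(4.21/2.54) / ln(63.8/12.0) = ln(1.6575) / ln(5.3167)
  = 0.50530 / 1.67085 = 0.30242

α ≈ 0.302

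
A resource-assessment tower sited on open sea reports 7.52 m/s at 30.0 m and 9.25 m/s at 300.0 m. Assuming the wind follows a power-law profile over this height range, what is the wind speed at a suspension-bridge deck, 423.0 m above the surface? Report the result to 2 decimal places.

9.54 m/s

First find α: α = ln(V₂/V₁)/ln(z₂/z₁) = ln(9.25/7.52)/ln(300.0/30.0) = 0.20706/2.30259 = 0.0899
Extrapolate from 300.0 m to 423.0 m: V₃ = 9.25 × (423.0/300.0)^0.0899 = 9.25 × 1.0314 = 9.5403 m/s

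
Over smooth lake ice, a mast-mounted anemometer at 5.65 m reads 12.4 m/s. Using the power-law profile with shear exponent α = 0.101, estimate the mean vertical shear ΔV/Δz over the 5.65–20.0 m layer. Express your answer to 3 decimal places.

Power law: V₂ = V₁ · (z₂/z₁)^α = 12.4 × (3.5398)^0.101 = 14.0886 m/s
ΔV/Δz = (14.0886 − 12.4)/(20.0 − 5.65) = 1.6886/14.3500 = 0.11767 m/s/m

0.118 m/s/m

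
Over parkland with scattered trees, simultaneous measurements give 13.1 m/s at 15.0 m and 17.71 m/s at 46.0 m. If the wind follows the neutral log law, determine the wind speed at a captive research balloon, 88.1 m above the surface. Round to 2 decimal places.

20.38 m/s

Log law: V ∝ ln(z/z₀). From the pair, with r = V₁/V₂ = 0.73970,
ln z₀ = (ln z₁ − r·ln z₂)/(1 − r) = (2.7081 − 0.73970×3.8286)/0.26030 = -0.4763 → z₀ = 0.6211 m
V₃ = V₁ · ln(z₃/z₀)/ln(z₁/z₀) = 13.1 × 4.9547/3.1843 = 20.3833 m/s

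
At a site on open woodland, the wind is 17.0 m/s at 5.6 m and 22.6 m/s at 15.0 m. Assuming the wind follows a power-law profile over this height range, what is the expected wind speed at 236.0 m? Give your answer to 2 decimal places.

50.12 m/s

First find α: α = ln(V₂/V₁)/ln(z₂/z₁) = ln(22.6/17.0)/ln(15.0/5.6) = 0.28474/0.98528 = 0.2890
Extrapolate from 15.0 m to 236.0 m: V₃ = 22.6 × (236.0/15.0)^0.2890 = 22.6 × 2.2175 = 50.1161 m/s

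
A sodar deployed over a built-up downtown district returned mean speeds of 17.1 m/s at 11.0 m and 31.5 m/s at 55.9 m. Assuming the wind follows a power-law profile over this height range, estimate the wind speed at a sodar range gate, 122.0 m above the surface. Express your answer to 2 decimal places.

42.24 m/s

First find α: α = ln(V₂/V₁)/ln(z₂/z₁) = ln(31.5/17.1)/ln(55.9/11.0) = 0.61091/1.62567 = 0.3758
Extrapolate from 55.9 m to 122.0 m: V₃ = 31.5 × (122.0/55.9)^0.3758 = 31.5 × 1.3408 = 42.2361 m/s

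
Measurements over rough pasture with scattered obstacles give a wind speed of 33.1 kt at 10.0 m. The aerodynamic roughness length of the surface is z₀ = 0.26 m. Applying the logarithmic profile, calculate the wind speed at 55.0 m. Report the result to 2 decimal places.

Log law: V(z) ∝ ln(z/z₀), so V₂/V₁ = ln(z₂/z₀) / ln(z₁/z₀).
ln(55.0/0.26) = 5.3544, ln(10.0/0.26) = 3.6497
V₂ = 33.1 × 5.3544/3.6497 = 33.1 × 1.4671 = 48.5609 kt

48.56 kt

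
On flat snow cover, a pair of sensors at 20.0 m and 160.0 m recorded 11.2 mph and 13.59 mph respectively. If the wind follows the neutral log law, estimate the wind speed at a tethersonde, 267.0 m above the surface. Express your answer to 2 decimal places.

Log law: V ∝ ln(z/z₀). From the pair, with r = V₁/V₂ = 0.82414,
ln z₀ = (ln z₁ − r·ln z₂)/(1 − r) = (2.9957 − 0.82414×5.0752)/0.17586 = -6.7489 → z₀ = 0.001172 m
V₃ = V₁ · ln(z₃/z₀)/ln(z₁/z₀) = 11.2 × 12.3362/9.7447 = 14.1786 mph

14.18 mph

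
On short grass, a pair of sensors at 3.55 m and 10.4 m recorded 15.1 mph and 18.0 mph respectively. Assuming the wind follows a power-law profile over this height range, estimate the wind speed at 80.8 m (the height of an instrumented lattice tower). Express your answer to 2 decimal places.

First find α: α = ln(V₂/V₁)/ln(z₂/z₁) = ln(18.0/15.1)/ln(10.4/3.55) = 0.17568/1.07486 = 0.1634
Extrapolate from 10.4 m to 80.8 m: V₃ = 18.0 × (80.8/10.4)^0.1634 = 18.0 × 1.3981 = 25.1650 mph

25.17 mph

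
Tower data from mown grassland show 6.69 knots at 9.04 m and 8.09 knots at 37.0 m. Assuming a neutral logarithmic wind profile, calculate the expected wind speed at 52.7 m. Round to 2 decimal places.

8.44 knots

Log law: V ∝ ln(z/z₀). From the pair, with r = V₁/V₂ = 0.82695,
ln z₀ = (ln z₁ − r·ln z₂)/(1 − r) = (2.2017 − 0.82695×3.6109)/0.17305 = -4.5326 → z₀ = 0.01075 m
V₃ = V₁ · ln(z₃/z₀)/ln(z₁/z₀) = 6.69 × 8.4972/6.7342 = 8.4414 knots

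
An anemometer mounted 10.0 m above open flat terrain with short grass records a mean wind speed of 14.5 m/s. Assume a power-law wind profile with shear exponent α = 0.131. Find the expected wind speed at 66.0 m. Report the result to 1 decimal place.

18.6 m/s

Power-law profile: V₂ = V₁ · (z₂/z₁)^α
V₂ = 14.5 × (66.0/10.0)^0.131 = 14.5 × (6.6000)^0.131
    = 14.5 × 1.2804 = 18.5664 m/s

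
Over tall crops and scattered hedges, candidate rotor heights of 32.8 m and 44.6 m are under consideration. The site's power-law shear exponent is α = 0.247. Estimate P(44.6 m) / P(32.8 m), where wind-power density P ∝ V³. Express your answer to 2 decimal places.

1.26

Speed ratio: V_B/V_A = (z_B/z_A)^α = (44.6/32.8)^0.247 = (1.3598)^0.247 = 1.07886
Power-density ratio: P_B/P_A = (V_B/V_A)³ = (1.07886)³ = 1.25573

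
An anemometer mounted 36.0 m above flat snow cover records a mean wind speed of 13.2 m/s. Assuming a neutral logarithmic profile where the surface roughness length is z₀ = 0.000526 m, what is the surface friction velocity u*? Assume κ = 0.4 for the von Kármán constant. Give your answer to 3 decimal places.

u* ≈ 0.474 m/s

Log law: V(z) = (u*/κ) · ln(z/z₀) ⇒ u* = κ · V / ln(z/z₀)
u* = 0.4 × 13.2 / ln(36.0/0.000526) = 0.4 × 13.2 / 11.1337
   = 5.2800 / 11.1337 = 0.4742 m/s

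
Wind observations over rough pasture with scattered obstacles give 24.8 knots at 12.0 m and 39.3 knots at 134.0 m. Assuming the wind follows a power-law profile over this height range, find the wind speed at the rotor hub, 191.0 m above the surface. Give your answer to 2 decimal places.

42.05 knots

First find α: α = ln(V₂/V₁)/ln(z₂/z₁) = ln(39.3/24.8)/ln(134.0/12.0) = 0.46038/2.41293 = 0.1908
Extrapolate from 134.0 m to 191.0 m: V₃ = 39.3 × (191.0/134.0)^0.1908 = 39.3 × 1.0700 = 42.0496 knots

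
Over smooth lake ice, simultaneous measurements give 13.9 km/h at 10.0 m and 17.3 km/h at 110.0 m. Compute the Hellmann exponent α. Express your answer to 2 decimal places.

α ≈ 0.09

Power law: V₂/V₁ = (z₂/z₁)^α ⇒ α = ln(V₂/V₁) / ln(z₂/z₁)
α = ln(17.3/13.9) / ln(110.0/10.0) = ln(1.2446) / ln(11.0000)
  = 0.21882 / 2.39790 = 0.09125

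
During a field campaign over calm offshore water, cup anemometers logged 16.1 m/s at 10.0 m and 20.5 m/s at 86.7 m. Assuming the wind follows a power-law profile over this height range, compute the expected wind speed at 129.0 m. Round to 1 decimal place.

First find α: α = ln(V₂/V₁)/ln(z₂/z₁) = ln(20.5/16.1)/ln(86.7/10.0) = 0.24161/2.15987 = 0.1119
Extrapolate from 86.7 m to 129.0 m: V₃ = 20.5 × (129.0/86.7)^0.1119 = 20.5 × 1.0455 = 21.4318 m/s

21.4 m/s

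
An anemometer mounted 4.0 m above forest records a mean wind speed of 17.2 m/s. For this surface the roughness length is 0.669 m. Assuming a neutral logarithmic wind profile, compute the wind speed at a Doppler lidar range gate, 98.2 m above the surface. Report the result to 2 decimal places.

Log law: V(z) ∝ ln(z/z₀), so V₂/V₁ = ln(z₂/z₀) / ln(z₁/z₀).
ln(98.2/0.669) = 4.9890, ln(4.0/0.669) = 1.7883
V₂ = 17.2 × 4.9890/1.7883 = 17.2 × 2.7898 = 47.9853 m/s

47.99 m/s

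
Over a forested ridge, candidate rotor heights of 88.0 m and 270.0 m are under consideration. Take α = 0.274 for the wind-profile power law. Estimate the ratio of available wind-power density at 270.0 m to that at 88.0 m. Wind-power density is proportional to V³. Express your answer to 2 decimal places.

Speed ratio: V_B/V_A = (z_B/z_A)^α = (270.0/88.0)^0.274 = (3.0682)^0.274 = 1.35958
Power-density ratio: P_B/P_A = (V_B/V_A)³ = (1.35958)³ = 2.51314

2.51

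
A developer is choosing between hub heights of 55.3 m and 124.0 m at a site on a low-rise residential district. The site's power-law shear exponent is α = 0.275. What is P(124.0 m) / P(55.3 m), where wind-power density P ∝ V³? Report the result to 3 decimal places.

1.947

Speed ratio: V_B/V_A = (z_B/z_A)^α = (124.0/55.3)^0.275 = (2.2423)^0.275 = 1.24865
Power-density ratio: P_B/P_A = (V_B/V_A)³ = (1.24865)³ = 1.94681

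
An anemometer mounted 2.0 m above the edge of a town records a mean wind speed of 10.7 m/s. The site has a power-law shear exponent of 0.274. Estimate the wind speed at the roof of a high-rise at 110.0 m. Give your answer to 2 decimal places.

Power-law profile: V₂ = V₁ · (z₂/z₁)^α
V₂ = 10.7 × (110.0/2.0)^0.274 = 10.7 × (55.0000)^0.274
    = 10.7 × 2.9982 = 32.0806 m/s

32.08 m/s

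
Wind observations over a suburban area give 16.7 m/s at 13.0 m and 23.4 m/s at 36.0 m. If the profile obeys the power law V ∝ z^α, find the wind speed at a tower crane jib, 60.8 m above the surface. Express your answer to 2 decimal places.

First find α: α = ln(V₂/V₁)/ln(z₂/z₁) = ln(23.4/16.7)/ln(36.0/13.0) = 0.33733/1.01857 = 0.3312
Extrapolate from 36.0 m to 60.8 m: V₃ = 23.4 × (60.8/36.0)^0.3312 = 23.4 × 1.1895 = 27.8351 m/s

27.84 m/s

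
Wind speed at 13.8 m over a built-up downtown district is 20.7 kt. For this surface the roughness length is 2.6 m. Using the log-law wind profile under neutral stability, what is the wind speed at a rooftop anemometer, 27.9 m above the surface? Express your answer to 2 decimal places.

29.43 kt

Log law: V(z) ∝ ln(z/z₀), so V₂/V₁ = ln(z₂/z₀) / ln(z₁/z₀).
ln(27.9/2.6) = 2.3731, ln(13.8/2.6) = 1.6692
V₂ = 20.7 × 2.3731/1.6692 = 20.7 × 1.4217 = 29.4301 kt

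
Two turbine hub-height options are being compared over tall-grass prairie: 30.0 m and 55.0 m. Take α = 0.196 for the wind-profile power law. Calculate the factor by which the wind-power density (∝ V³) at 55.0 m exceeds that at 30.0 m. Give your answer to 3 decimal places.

1.428

Speed ratio: V_B/V_A = (z_B/z_A)^α = (55.0/30.0)^0.196 = (1.8333)^0.196 = 1.12615
Power-density ratio: P_B/P_A = (V_B/V_A)³ = (1.12615)³ = 1.42819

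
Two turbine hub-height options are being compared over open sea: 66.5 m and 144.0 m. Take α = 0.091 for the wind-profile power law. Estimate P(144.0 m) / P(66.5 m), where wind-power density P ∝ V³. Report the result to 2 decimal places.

1.23

Speed ratio: V_B/V_A = (z_B/z_A)^α = (144.0/66.5)^0.091 = (2.1654)^0.091 = 1.07284
Power-density ratio: P_B/P_A = (V_B/V_A)³ = (1.07284)³ = 1.23482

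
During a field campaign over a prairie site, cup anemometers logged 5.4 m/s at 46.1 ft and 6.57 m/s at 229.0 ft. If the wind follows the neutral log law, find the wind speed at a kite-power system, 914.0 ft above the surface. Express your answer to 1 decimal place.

7.6 m/s

Log law: V ∝ ln(z/z₀). From the pair, with r = V₁/V₂ = 0.82192,
ln z₀ = (ln z₁ − r·ln z₂)/(1 − r) = (3.8308 − 0.82192×5.4337)/0.17808 = -3.5672 → z₀ = 0.02823 ft
V₃ = V₁ · ln(z₃/z₀)/ln(z₁/z₀) = 5.4 × 10.3851/7.3980 = 7.5803 m/s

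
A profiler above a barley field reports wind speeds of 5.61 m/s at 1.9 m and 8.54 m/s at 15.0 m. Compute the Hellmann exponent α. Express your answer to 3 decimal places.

α ≈ 0.203

Power law: V₂/V₁ = (z₂/z₁)^α ⇒ α = ln(V₂/V₁) / ln(z₂/z₁)
α = ln(8.54/5.61) / ln(15.0/1.9) = ln(1.5223) / ln(7.8947)
  = 0.42021 / 2.06620 = 0.20337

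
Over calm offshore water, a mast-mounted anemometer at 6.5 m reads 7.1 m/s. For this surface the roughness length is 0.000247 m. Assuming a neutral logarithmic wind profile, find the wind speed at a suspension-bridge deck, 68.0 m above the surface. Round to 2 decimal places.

Log law: V(z) ∝ ln(z/z₀), so V₂/V₁ = ln(z₂/z₀) / ln(z₁/z₀).
ln(68.0/0.000247) = 12.5256, ln(6.5/0.000247) = 10.1779
V₂ = 7.1 × 12.5256/10.1779 = 7.1 × 1.2307 = 8.7377 m/s

8.74 m/s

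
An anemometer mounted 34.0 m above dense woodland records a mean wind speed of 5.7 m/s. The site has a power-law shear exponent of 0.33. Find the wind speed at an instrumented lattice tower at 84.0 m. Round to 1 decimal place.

7.7 m/s

Power-law profile: V₂ = V₁ · (z₂/z₁)^α
V₂ = 5.7 × (84.0/34.0)^0.33 = 5.7 × (2.4706)^0.33
    = 5.7 × 1.3478 = 7.6824 m/s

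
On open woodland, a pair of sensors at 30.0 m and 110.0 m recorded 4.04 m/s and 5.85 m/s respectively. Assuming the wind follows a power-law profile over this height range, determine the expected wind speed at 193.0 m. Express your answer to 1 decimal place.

First find α: α = ln(V₂/V₁)/ln(z₂/z₁) = ln(5.85/4.04)/ln(110.0/30.0) = 0.37020/1.29928 = 0.2849
Extrapolate from 110.0 m to 193.0 m: V₃ = 5.85 × (193.0/110.0)^0.2849 = 5.85 × 1.1737 = 6.8663 m/s

6.9 m/s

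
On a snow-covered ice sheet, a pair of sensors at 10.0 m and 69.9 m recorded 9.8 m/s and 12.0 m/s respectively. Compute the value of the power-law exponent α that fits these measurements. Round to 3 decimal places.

Power law: V₂/V₁ = (z₂/z₁)^α ⇒ α = ln(V₂/V₁) / ln(z₂/z₁)
α = ln(12.0/9.8) / ln(69.9/10.0) = ln(1.2245) / ln(6.9900)
  = 0.20252 / 1.94448 = 0.10415

α ≈ 0.104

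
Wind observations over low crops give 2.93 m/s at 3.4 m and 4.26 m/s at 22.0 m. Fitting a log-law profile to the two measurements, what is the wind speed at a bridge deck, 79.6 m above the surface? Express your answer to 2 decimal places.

Log law: V ∝ ln(z/z₀). From the pair, with r = V₁/V₂ = 0.68779,
ln z₀ = (ln z₁ − r·ln z₂)/(1 − r) = (1.2238 − 0.68779×3.0910)/0.31221 = -2.8898 → z₀ = 0.05559 m
V₃ = V₁ · ln(z₃/z₀)/ln(z₁/z₀) = 2.93 × 7.2668/4.1136 = 5.1760 m/s

5.18 m/s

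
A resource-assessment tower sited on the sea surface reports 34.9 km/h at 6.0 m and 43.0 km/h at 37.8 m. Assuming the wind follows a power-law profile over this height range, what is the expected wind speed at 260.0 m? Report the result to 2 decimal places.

53.51 km/h

First find α: α = ln(V₂/V₁)/ln(z₂/z₁) = ln(43.0/34.9)/ln(37.8/6.0) = 0.20871/1.84055 = 0.1134
Extrapolate from 37.8 m to 260.0 m: V₃ = 43.0 × (260.0/37.8)^0.1134 = 43.0 × 1.2444 = 53.5102 km/h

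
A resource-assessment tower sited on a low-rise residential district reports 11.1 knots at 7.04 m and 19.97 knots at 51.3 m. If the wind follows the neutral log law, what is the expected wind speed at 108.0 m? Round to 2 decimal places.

23.29 knots

Log law: V ∝ ln(z/z₀). From the pair, with r = V₁/V₂ = 0.55583,
ln z₀ = (ln z₁ − r·ln z₂)/(1 − r) = (1.9516 − 0.55583×3.9377)/0.44417 = -0.5338 → z₀ = 0.5864 m
V₃ = V₁ · ln(z₃/z₀)/ln(z₁/z₀) = 11.1 × 5.2159/2.4854 = 23.2947 knots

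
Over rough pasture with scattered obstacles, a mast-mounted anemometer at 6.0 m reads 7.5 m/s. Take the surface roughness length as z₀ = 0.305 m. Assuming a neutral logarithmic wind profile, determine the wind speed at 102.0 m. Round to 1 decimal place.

Log law: V(z) ∝ ln(z/z₀), so V₂/V₁ = ln(z₂/z₀) / ln(z₁/z₀).
ln(102.0/0.305) = 5.8124, ln(6.0/0.305) = 2.9792
V₂ = 7.5 × 5.8124/2.9792 = 7.5 × 1.9510 = 14.6325 m/s

14.6 m/s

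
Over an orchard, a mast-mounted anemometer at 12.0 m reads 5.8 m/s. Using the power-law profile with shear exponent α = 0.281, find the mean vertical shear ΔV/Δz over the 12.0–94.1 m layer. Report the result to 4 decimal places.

Power law: V₂ = V₁ · (z₂/z₁)^α = 5.8 × (7.8417)^0.281 = 10.3456 m/s
ΔV/Δz = (10.3456 − 5.8)/(94.1 − 12.0) = 4.5456/82.1000 = 0.05537 m/s/m

0.0554 m/s/m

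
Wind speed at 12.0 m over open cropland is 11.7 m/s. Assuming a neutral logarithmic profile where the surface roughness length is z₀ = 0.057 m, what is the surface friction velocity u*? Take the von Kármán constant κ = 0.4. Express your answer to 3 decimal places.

Log law: V(z) = (u*/κ) · ln(z/z₀) ⇒ u* = κ · V / ln(z/z₀)
u* = 0.4 × 11.7 / ln(12.0/0.057) = 0.4 × 11.7 / 5.3496
   = 4.6800 / 5.3496 = 0.8748 m/s

u* ≈ 0.875 m/s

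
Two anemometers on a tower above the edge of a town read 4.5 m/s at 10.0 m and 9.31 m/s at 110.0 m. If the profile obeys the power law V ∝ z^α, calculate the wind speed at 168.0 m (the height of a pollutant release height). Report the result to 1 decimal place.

First find α: α = ln(V₂/V₁)/ln(z₂/z₁) = ln(9.31/4.5)/ln(110.0/10.0) = 0.72701/2.39790 = 0.3032
Extrapolate from 110.0 m to 168.0 m: V₃ = 9.31 × (168.0/110.0)^0.3032 = 9.31 × 1.1370 = 10.5855 m/s

10.6 m/s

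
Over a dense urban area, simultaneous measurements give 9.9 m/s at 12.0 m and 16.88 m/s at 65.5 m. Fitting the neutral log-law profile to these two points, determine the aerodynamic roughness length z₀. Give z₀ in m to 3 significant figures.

z₀ ≈ 1.08 m

Log law: V(z) ∝ ln(z/z₀). With r = V₁/V₂ = 9.9/16.88 = 0.58649,
r · ln(z₂/z₀) = ln(z₁/z₀) ⇒ ln z₀ = (ln z₁ − r·ln z₂)/(1 − r)
ln z₀ = (2.48491 − 0.58649×4.18205) / 0.41351 = 0.0778
z₀ = exp(0.0778) = 1.081 m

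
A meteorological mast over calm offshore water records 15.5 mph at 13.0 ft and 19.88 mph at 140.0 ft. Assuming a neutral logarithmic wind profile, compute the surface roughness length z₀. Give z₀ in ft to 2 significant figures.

Log law: V(z) ∝ ln(z/z₀). With r = V₁/V₂ = 15.5/19.88 = 0.77968,
r · ln(z₂/z₀) = ln(z₁/z₀) ⇒ ln z₀ = (ln z₁ − r·ln z₂)/(1 − r)
ln z₀ = (2.56495 − 0.77968×4.94164) / 0.22032 = -5.8457
z₀ = exp(-5.8457) = 0.002892 ft

z₀ ≈ 0.0029 ft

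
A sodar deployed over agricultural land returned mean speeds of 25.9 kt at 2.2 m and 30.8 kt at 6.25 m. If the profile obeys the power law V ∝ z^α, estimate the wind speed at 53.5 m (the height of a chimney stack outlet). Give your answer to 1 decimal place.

44.0 kt

First find α: α = ln(V₂/V₁)/ln(z₂/z₁) = ln(30.8/25.9)/ln(6.25/2.2) = 0.17327/1.04412 = 0.1659
Extrapolate from 6.25 m to 53.5 m: V₃ = 30.8 × (53.5/6.25)^0.1659 = 30.8 × 1.4281 = 43.9839 kt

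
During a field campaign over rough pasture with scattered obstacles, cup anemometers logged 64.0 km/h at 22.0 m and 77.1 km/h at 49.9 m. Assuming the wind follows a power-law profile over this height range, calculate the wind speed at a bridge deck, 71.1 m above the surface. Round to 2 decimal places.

83.56 km/h

First find α: α = ln(V₂/V₁)/ln(z₂/z₁) = ln(77.1/64.0)/ln(49.9/22.0) = 0.18622/0.81898 = 0.2274
Extrapolate from 49.9 m to 71.1 m: V₃ = 77.1 × (71.1/49.9)^0.2274 = 77.1 × 1.0838 = 83.5639 km/h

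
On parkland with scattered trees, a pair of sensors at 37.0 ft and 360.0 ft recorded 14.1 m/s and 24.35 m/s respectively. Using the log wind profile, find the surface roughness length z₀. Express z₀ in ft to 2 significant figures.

Log law: V(z) ∝ ln(z/z₀). With r = V₁/V₂ = 14.1/24.35 = 0.57906,
r · ln(z₂/z₀) = ln(z₁/z₀) ⇒ ln z₀ = (ln z₁ − r·ln z₂)/(1 − r)
ln z₀ = (3.61092 − 0.57906×5.88610) / 0.42094 = 0.4811
z₀ = exp(0.4811) = 1.618 ft

z₀ ≈ 1.6 ft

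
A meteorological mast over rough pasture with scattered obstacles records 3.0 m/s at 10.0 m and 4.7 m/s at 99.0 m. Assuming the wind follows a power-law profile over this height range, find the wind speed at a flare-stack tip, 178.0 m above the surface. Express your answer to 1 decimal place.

First find α: α = ln(V₂/V₁)/ln(z₂/z₁) = ln(4.7/3.0)/ln(99.0/10.0) = 0.44895/2.29253 = 0.1958
Extrapolate from 99.0 m to 178.0 m: V₃ = 4.7 × (178.0/99.0)^0.1958 = 4.7 × 1.1217 = 5.2722 m/s

5.3 m/s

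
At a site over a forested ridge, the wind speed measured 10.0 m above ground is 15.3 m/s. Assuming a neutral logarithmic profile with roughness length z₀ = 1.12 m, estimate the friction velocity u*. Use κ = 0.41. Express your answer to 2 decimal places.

u* ≈ 2.87 m/s

Log law: V(z) = (u*/κ) · ln(z/z₀) ⇒ u* = κ · V / ln(z/z₀)
u* = 0.41 × 15.3 / ln(10.0/1.12) = 0.41 × 15.3 / 2.1893
   = 6.2730 / 2.1893 = 2.8654 m/s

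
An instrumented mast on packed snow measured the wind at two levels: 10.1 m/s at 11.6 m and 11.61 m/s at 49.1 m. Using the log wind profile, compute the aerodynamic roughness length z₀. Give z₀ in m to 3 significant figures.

z₀ ≈ 0.000747 m

Log law: V(z) ∝ ln(z/z₀). With r = V₁/V₂ = 10.1/11.61 = 0.86994,
r · ln(z₂/z₀) = ln(z₁/z₀) ⇒ ln z₀ = (ln z₁ − r·ln z₂)/(1 − r)
ln z₀ = (2.45101 − 0.86994×3.89386) / 0.13006 = -7.1999
z₀ = exp(-7.1999) = 0.0007467 m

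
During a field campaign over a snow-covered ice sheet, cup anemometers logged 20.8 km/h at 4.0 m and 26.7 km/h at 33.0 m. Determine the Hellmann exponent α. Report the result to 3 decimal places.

Power law: V₂/V₁ = (z₂/z₁)^α ⇒ α = ln(V₂/V₁) / ln(z₂/z₁)
α = ln(26.7/20.8) / ln(33.0/4.0) = ln(1.2837) / ln(8.2500)
  = 0.24971 / 2.11021 = 0.11833

α ≈ 0.118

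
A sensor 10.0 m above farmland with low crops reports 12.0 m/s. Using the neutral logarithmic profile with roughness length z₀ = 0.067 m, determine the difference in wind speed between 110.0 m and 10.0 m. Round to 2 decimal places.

Log law: V₂ = V₁ · ln(z₂/z₀)/ln(z₁/z₀) = 12.0 × 7.4035/5.0056 = 17.7485 m/s
ΔV = 17.7485 − 12.0 = 5.7485 m/s

5.75 m/s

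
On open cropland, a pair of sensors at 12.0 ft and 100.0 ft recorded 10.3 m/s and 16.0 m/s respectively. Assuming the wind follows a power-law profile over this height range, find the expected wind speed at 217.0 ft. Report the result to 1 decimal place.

18.8 m/s

First find α: α = ln(V₂/V₁)/ln(z₂/z₁) = ln(16.0/10.3)/ln(100.0/12.0) = 0.44044/2.12026 = 0.2077
Extrapolate from 100.0 ft to 217.0 ft: V₃ = 16.0 × (217.0/100.0)^0.2077 = 16.0 × 1.1746 = 18.7937 m/s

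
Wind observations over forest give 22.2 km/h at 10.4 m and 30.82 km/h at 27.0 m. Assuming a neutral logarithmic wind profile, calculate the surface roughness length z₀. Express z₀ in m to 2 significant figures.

Log law: V(z) ∝ ln(z/z₀). With r = V₁/V₂ = 22.2/30.82 = 0.72031,
r · ln(z₂/z₀) = ln(z₁/z₀) ⇒ ln z₀ = (ln z₁ − r·ln z₂)/(1 − r)
ln z₀ = (2.34181 − 0.72031×3.29584) / 0.27969 = -0.1152
z₀ = exp(-0.1152) = 0.8912 m

z₀ ≈ 0.89 m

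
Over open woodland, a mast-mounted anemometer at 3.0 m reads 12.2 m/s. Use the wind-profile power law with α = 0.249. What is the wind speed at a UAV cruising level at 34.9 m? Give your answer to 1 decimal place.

22.5 m/s

Power-law profile: V₂ = V₁ · (z₂/z₁)^α
V₂ = 12.2 × (34.9/3.0)^0.249 = 12.2 × (11.6333)^0.249
    = 12.2 × 1.8423 = 22.4761 m/s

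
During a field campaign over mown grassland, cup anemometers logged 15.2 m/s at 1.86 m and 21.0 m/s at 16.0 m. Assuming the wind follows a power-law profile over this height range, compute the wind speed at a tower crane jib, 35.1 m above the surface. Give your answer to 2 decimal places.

First find α: α = ln(V₂/V₁)/ln(z₂/z₁) = ln(21.0/15.2)/ln(16.0/1.86) = 0.32323/2.15201 = 0.1502
Extrapolate from 16.0 m to 35.1 m: V₃ = 21.0 × (35.1/16.0)^0.1502 = 21.0 × 1.1252 = 23.6301 m/s

23.63 m/s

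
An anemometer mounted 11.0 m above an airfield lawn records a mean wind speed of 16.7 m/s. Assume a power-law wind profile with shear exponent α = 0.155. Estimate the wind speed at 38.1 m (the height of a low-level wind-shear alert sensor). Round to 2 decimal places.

Power-law profile: V₂ = V₁ · (z₂/z₁)^α
V₂ = 16.7 × (38.1/11.0)^0.155 = 16.7 × (3.4636)^0.155
    = 16.7 × 1.2123 = 20.2462 m/s

20.25 m/s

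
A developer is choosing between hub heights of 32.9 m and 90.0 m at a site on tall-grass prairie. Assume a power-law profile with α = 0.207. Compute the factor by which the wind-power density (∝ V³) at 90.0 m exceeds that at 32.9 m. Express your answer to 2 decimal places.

Speed ratio: V_B/V_A = (z_B/z_A)^α = (90.0/32.9)^0.207 = (2.7356)^0.207 = 1.23160
Power-density ratio: P_B/P_A = (V_B/V_A)³ = (1.23160)³ = 1.86813

1.87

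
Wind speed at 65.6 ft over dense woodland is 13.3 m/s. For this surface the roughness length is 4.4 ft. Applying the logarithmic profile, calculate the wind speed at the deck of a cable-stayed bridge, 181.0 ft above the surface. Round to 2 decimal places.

Log law: V(z) ∝ ln(z/z₀), so V₂/V₁ = ln(z₂/z₀) / ln(z₁/z₀).
ln(181.0/4.4) = 3.7169, ln(65.6/4.4) = 2.7020
V₂ = 13.3 × 3.7169/2.7020 = 13.3 × 1.3756 = 18.2958 m/s

18.30 m/s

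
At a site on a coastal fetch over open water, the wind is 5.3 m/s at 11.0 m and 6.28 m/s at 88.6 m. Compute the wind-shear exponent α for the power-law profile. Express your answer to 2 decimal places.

Power law: V₂/V₁ = (z₂/z₁)^α ⇒ α = ln(V₂/V₁) / ln(z₂/z₁)
α = ln(6.28/5.3) / ln(88.6/11.0) = ln(1.1849) / ln(8.0545)
  = 0.16966 / 2.08624 = 0.08132

α ≈ 0.08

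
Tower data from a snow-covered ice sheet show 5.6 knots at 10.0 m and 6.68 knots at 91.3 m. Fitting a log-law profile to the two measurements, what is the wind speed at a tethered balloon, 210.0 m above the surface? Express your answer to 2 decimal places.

Log law: V ∝ ln(z/z₀). From the pair, with r = V₁/V₂ = 0.83832,
ln z₀ = (ln z₁ − r·ln z₂)/(1 − r) = (2.3026 − 0.83832×4.5142)/0.16168 = -9.1648 → z₀ = 0.0001047 m
V₃ = V₁ · ln(z₃/z₀)/ln(z₁/z₀) = 5.6 × 14.5119/11.4674 = 7.0868 knots

7.09 knots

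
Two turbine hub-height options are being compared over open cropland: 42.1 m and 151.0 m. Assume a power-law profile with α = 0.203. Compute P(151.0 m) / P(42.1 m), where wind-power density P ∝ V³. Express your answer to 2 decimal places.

2.18

Speed ratio: V_B/V_A = (z_B/z_A)^α = (151.0/42.1)^0.203 = (3.5867)^0.203 = 1.29599
Power-density ratio: P_B/P_A = (V_B/V_A)³ = (1.29599)³ = 2.17675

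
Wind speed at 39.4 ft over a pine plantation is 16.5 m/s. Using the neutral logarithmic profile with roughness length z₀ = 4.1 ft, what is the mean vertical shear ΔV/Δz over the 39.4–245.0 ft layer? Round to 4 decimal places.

0.0648 m/s/ft

Log law: V₂ = V₁ · ln(z₂/z₀)/ln(z₁/z₀) = 16.5 × 4.0903/2.2628 = 29.8259 m/s
ΔV/Δz = (29.8259 − 16.5)/(245.0 − 39.4) = 13.3259/205.6000 = 0.06481 m/s/ft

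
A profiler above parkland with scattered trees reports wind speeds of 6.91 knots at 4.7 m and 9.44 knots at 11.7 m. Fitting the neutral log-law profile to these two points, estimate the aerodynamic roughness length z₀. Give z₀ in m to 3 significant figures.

z₀ ≈ 0.389 m

Log law: V(z) ∝ ln(z/z₀). With r = V₁/V₂ = 6.91/9.44 = 0.73199,
r · ln(z₂/z₀) = ln(z₁/z₀) ⇒ ln z₀ = (ln z₁ − r·ln z₂)/(1 − r)
ln z₀ = (1.54756 − 0.73199×2.45959) / 0.26801 = -0.9434
z₀ = exp(-0.9434) = 0.3893 m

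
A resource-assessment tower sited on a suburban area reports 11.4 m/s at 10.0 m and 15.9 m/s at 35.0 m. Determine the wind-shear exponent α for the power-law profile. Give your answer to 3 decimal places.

α ≈ 0.266

Power law: V₂/V₁ = (z₂/z₁)^α ⇒ α = ln(V₂/V₁) / ln(z₂/z₁)
α = ln(15.9/11.4) / ln(35.0/10.0) = ln(1.3947) / ln(3.5000)
  = 0.33271 / 1.25276 = 0.26558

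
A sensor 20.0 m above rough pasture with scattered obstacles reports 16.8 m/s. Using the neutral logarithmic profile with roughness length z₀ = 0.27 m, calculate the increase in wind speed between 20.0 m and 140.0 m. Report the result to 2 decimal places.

Log law: V₂ = V₁ · ln(z₂/z₀)/ln(z₁/z₀) = 16.8 × 6.2510/4.3051 = 24.3937 m/s
ΔV = 24.3937 − 16.8 = 7.5937 m/s

7.59 m/s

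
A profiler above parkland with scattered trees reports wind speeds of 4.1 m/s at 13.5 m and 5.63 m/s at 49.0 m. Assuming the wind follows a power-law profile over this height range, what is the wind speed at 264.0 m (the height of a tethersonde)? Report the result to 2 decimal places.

8.52 m/s

First find α: α = ln(V₂/V₁)/ln(z₂/z₁) = ln(5.63/4.1)/ln(49.0/13.5) = 0.31712/1.28913 = 0.2460
Extrapolate from 49.0 m to 264.0 m: V₃ = 5.63 × (264.0/49.0)^0.2460 = 5.63 × 1.5133 = 8.5199 m/s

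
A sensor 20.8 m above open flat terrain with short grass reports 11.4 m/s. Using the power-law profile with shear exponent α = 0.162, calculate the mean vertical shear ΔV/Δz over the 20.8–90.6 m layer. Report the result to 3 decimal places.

Power law: V₂ = V₁ · (z₂/z₁)^α = 11.4 × (4.3558)^0.162 = 14.4688 m/s
ΔV/Δz = (14.4688 − 11.4)/(90.6 − 20.8) = 3.0688/69.8000 = 0.04397 m/s/m

0.044 m/s/m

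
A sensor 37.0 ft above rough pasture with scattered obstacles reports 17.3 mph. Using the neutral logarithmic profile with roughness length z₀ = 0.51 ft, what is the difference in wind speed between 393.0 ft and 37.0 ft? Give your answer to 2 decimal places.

Log law: V₂ = V₁ · ln(z₂/z₀)/ln(z₁/z₀) = 17.3 × 6.6472/4.2843 = 26.8414 mph
ΔV = 26.8414 − 17.3 = 9.5414 mph

9.54 mph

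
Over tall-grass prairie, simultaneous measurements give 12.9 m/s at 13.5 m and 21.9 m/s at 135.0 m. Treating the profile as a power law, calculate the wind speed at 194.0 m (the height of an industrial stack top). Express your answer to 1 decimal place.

23.8 m/s

First find α: α = ln(V₂/V₁)/ln(z₂/z₁) = ln(21.9/12.9)/ln(135.0/13.5) = 0.52926/2.30259 = 0.2299
Extrapolate from 135.0 m to 194.0 m: V₃ = 21.9 × (194.0/135.0)^0.2299 = 21.9 × 1.0869 = 23.8034 m/s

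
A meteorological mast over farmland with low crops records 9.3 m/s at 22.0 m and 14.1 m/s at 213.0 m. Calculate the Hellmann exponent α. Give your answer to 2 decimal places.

α ≈ 0.18

Power law: V₂/V₁ = (z₂/z₁)^α ⇒ α = ln(V₂/V₁) / ln(z₂/z₁)
α = ln(14.1/9.3) / ln(213.0/22.0) = ln(1.5161) / ln(9.6818)
  = 0.41616 / 2.27025 = 0.18331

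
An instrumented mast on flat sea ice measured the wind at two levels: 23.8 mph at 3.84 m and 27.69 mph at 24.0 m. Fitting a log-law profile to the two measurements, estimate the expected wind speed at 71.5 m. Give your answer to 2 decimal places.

30.01 mph

Log law: V ∝ ln(z/z₀). From the pair, with r = V₁/V₂ = 0.85952,
ln z₀ = (ln z₁ − r·ln z₂)/(1 − r) = (1.3455 − 0.85952×3.1781)/0.14048 = -9.8667 → z₀ = 0.00005187 m
V₃ = V₁ · ln(z₃/z₀)/ln(z₁/z₀) = 23.8 × 14.1364/11.2122 = 30.0072 mph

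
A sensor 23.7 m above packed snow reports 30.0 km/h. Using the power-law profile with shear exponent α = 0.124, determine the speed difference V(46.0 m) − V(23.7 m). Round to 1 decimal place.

Power law: V₂ = V₁ · (z₂/z₁)^α = 30.0 × (1.9409)^0.124 = 32.5713 km/h
ΔV = 32.5713 − 30.0 = 2.5713 km/h

2.6 km/h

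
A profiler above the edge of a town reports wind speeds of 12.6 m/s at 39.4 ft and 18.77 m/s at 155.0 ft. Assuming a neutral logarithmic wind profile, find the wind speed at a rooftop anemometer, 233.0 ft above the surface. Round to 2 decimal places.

20.61 m/s

Log law: V ∝ ln(z/z₀). From the pair, with r = V₁/V₂ = 0.67128,
ln z₀ = (ln z₁ − r·ln z₂)/(1 − r) = (3.6738 − 0.67128×5.0434)/0.32872 = 0.8767 → z₀ = 2.403 ft
V₃ = V₁ · ln(z₃/z₀)/ln(z₁/z₀) = 12.6 × 4.5743/2.7970 = 20.6062 m/s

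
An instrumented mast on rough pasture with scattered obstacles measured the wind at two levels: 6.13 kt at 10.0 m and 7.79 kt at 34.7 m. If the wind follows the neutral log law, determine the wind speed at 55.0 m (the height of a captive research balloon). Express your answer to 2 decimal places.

Log law: V ∝ ln(z/z₀). From the pair, with r = V₁/V₂ = 0.78691,
ln z₀ = (ln z₁ − r·ln z₂)/(1 − r) = (2.3026 − 0.78691×3.5467)/0.21309 = -2.2918 → z₀ = 0.1011 m
V₃ = V₁ · ln(z₃/z₀)/ln(z₁/z₀) = 6.13 × 6.2991/4.5944 = 8.4045 kt

8.40 kt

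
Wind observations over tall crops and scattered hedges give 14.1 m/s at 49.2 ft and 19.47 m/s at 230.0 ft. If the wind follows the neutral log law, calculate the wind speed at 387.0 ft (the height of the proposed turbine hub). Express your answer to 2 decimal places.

Log law: V ∝ ln(z/z₀). From the pair, with r = V₁/V₂ = 0.72419,
ln z₀ = (ln z₁ − r·ln z₂)/(1 − r) = (3.8959 − 0.72419×5.4381)/0.27581 = -0.1534 → z₀ = 0.8578 ft
V₃ = V₁ · ln(z₃/z₀)/ln(z₁/z₀) = 14.1 × 6.1118/4.0493 = 21.2819 m/s

21.28 m/s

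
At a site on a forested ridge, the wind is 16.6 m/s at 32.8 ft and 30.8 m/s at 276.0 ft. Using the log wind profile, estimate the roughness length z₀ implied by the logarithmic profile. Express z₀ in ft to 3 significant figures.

Log law: V(z) ∝ ln(z/z₀). With r = V₁/V₂ = 16.6/30.8 = 0.53896,
r · ln(z₂/z₀) = ln(z₁/z₀) ⇒ ln z₀ = (ln z₁ − r·ln z₂)/(1 − r)
ln z₀ = (3.49043 − 0.53896×5.62040) / 0.46104 = 1.0005
z₀ = exp(1.0005) = 2.720 ft

z₀ ≈ 2.72 ft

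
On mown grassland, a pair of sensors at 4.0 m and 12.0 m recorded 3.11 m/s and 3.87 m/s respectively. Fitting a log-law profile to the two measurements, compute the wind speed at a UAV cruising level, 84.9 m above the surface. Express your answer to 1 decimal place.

Log law: V ∝ ln(z/z₀). From the pair, with r = V₁/V₂ = 0.80362,
ln z₀ = (ln z₁ − r·ln z₂)/(1 − r) = (1.3863 − 0.80362×2.4849)/0.19638 = -3.1093 → z₀ = 0.04463 m
V₃ = V₁ · ln(z₃/z₀)/ln(z₁/z₀) = 3.11 × 7.5508/4.4956 = 5.2235 m/s

5.2 m/s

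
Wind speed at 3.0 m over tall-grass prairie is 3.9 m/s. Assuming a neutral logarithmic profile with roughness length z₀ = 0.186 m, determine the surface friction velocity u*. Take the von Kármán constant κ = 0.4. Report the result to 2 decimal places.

Log law: V(z) = (u*/κ) · ln(z/z₀) ⇒ u* = κ · V / ln(z/z₀)
u* = 0.4 × 3.9 / ln(3.0/0.186) = 0.4 × 3.9 / 2.7806
   = 1.5600 / 2.7806 = 0.5610 m/s

u* ≈ 0.56 m/s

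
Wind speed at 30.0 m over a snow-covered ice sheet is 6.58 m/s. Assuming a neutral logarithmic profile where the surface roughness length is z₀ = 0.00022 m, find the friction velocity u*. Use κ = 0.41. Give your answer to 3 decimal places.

Log law: V(z) = (u*/κ) · ln(z/z₀) ⇒ u* = κ · V / ln(z/z₀)
u* = 0.41 × 6.58 / ln(30.0/0.00022) = 0.41 × 6.58 / 11.8231
   = 2.6978 / 11.8231 = 0.2282 m/s

u* ≈ 0.228 m/s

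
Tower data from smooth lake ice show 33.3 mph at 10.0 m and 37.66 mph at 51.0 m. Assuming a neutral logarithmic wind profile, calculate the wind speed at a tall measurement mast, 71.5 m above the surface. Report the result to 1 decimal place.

Log law: V ∝ ln(z/z₀). From the pair, with r = V₁/V₂ = 0.88423,
ln z₀ = (ln z₁ − r·ln z₂)/(1 − r) = (2.3026 − 0.88423×3.9318)/0.11577 = -10.1409 → z₀ = 0.00003943 m
V₃ = V₁ · ln(z₃/z₀)/ln(z₁/z₀) = 33.3 × 14.4106/12.4435 = 38.5642 mph

38.6 mph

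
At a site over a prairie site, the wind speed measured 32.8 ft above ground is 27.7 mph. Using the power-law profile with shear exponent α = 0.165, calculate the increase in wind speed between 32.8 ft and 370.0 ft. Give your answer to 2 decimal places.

Power law: V₂ = V₁ · (z₂/z₁)^α = 27.7 × (11.2805)^0.165 = 41.3156 mph
ΔV = 41.3156 − 27.7 = 13.6156 mph

13.62 mph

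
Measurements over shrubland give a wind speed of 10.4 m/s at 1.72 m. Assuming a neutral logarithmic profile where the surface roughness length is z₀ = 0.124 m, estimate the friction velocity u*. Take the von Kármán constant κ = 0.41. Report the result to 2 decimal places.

Log law: V(z) = (u*/κ) · ln(z/z₀) ⇒ u* = κ · V / ln(z/z₀)
u* = 0.41 × 10.4 / ln(1.72/0.124) = 0.41 × 10.4 / 2.6298
   = 4.2640 / 2.6298 = 1.6214 m/s

u* ≈ 1.62 m/s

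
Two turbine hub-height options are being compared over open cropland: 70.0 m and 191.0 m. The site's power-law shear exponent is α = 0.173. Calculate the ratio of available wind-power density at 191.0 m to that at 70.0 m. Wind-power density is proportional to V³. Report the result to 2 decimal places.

Speed ratio: V_B/V_A = (z_B/z_A)^α = (191.0/70.0)^0.173 = (2.7286)^0.173 = 1.18964
Power-density ratio: P_B/P_A = (V_B/V_A)³ = (1.18964)³ = 1.68364

1.68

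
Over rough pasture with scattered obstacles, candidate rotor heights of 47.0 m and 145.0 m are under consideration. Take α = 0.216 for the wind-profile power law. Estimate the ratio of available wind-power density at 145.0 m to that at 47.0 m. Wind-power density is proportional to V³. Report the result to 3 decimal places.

Speed ratio: V_B/V_A = (z_B/z_A)^α = (145.0/47.0)^0.216 = (3.0851)^0.216 = 1.27551
Power-density ratio: P_B/P_A = (V_B/V_A)³ = (1.27551)³ = 2.07514

2.075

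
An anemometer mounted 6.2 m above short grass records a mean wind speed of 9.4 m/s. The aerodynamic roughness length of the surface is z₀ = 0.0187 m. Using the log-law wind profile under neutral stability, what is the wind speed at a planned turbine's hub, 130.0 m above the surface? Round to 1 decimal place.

14.3 m/s

Log law: V(z) ∝ ln(z/z₀), so V₂/V₁ = ln(z₂/z₀) / ln(z₁/z₀).
ln(130.0/0.0187) = 8.8468, ln(6.2/0.0187) = 5.8038
V₂ = 9.4 × 8.8468/5.8038 = 9.4 × 1.5243 = 14.3285 m/s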